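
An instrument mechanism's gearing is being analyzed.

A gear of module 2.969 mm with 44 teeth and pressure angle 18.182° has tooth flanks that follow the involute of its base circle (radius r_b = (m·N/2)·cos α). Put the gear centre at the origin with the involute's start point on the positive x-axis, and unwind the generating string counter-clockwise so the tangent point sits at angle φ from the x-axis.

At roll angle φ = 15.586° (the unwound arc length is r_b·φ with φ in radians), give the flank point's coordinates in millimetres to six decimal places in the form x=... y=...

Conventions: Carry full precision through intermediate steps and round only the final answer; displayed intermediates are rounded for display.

topology: single-mesh involute geometry — m = 2.969, N = 44
pitch radius r_p = m·N/2 = 2.969·44/2 = 65.318000
base radius r_b = r_p·cos α = 65.318000·cos 18.182° = 62.056681
roll angle φ = 15.586° = 0.27202702 rad
x = r_b·(cos φ + φ·sin φ) = 64.310435
y = r_b·(sin φ − φ·cos φ) = 0.413320

x=64.310435 y=0.413320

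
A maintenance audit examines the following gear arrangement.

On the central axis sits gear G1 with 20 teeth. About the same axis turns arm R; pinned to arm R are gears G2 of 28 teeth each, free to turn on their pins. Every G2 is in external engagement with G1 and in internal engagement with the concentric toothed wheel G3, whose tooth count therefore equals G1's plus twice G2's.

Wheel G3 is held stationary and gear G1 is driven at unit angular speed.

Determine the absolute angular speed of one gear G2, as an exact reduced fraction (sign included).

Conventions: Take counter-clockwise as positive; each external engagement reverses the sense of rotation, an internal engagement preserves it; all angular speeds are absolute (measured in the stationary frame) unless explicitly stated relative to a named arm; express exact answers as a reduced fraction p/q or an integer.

recognized (axles ride arm R): planetary set, 20/28/76 teeth
ring teeth: 20 + 2·28 = 76
20(ω_sun−ω_arm) = −76(ω_ring−ω_arm),  ω_ring = 0, ω_sun = 1
20(1−ω_arm) = −76(0−ω_arm)  ⇒  96·ω_arm = 20  ⇒  ω_arm = 5/24
sun–planet mesh: 20·(1−5/24) = −28·(ω_p−ω_arm)  ⇒  ω_p−ω_arm = -95/168
ω_p = 5/24 − 95/168 = -5/14
exact speed ratio = -5/14

-5/14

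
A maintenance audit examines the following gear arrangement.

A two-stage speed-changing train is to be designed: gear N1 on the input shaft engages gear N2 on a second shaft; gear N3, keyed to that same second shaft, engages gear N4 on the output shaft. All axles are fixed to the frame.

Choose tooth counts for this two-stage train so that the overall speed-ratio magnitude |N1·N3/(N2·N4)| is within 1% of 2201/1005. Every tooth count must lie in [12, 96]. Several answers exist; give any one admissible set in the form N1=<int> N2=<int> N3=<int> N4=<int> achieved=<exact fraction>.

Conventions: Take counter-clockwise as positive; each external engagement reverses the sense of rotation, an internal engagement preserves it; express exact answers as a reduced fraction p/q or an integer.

2-stage fixed-axis compound train for ratio 2201/1005
target = 2201/1005 in lowest terms: an exact hit needs N1·N3 = k·2201 and N2·N4 = k·1005 for one integer k, every count in [12, 96]; additionally prefer no 1:1 stage (N1 ≠ N2, N3 ≠ N4)
k = 1: N1·N3 = 2201 = 31·71, N2·N4 = 1005 = 15·67
achieved = 31·71/(15·67) = 2201/1005; |achieved − target| = 0 ≤ 2201/100500 ✓

N1=31 N2=15 N3=71 N4=67 achieved=2201/1005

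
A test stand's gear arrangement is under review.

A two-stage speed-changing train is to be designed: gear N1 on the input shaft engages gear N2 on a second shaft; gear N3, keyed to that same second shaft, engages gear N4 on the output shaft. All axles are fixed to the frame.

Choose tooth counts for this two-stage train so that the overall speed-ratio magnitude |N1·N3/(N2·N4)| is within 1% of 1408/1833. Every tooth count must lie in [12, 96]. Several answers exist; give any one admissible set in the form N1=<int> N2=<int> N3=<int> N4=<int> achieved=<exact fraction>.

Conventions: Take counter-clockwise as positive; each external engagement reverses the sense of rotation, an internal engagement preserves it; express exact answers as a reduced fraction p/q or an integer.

N1=16 N2=39 N3=88 N4=47 achieved=1408/1833

class = fixed-axis compound train [2-stage, 1408/1833 wanted]
target = 1408/1833 in lowest terms: an exact hit needs N1·N3 = k·1408 and N2·N4 = k·1833 for one integer k, every count in [12, 96]; additionally prefer no 1:1 stage (N1 ≠ N2, N3 ≠ N4)
k = 1: N1·N3 = 1408 = 16·88, N2·N4 = 1833 = 39·47
achieved = 16·88/(39·47) = 1408/1833; |achieved − target| = 0 ≤ 352/45825 ✓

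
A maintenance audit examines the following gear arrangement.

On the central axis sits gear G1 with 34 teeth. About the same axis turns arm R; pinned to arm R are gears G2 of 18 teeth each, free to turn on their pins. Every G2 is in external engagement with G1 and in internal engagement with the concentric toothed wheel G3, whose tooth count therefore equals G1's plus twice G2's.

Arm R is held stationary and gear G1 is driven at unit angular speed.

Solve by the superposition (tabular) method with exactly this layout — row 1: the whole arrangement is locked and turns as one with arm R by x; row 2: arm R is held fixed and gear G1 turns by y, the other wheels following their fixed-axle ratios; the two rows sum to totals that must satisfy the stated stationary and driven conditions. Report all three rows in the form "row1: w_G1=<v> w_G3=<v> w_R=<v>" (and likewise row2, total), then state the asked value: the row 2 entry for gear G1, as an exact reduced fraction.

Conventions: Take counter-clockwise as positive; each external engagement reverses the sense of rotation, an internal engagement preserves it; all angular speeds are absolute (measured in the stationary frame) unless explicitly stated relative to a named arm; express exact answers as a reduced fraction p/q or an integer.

row1: w_G1=0 w_G3=0 w_R=0
row2: w_G1=1 w_G3=-17/35 w_R=0
total: w_G1=1 w_G3=-17/35 w_R=0
asked value: 1

recognized (axles ride arm R): planetary set, 34/18/70 teeth
superposition row 1 [locked train]: every member turns x
row 2 (arm held, sun turns y): ω_ring = −(34/70)·y, ω_arm = 0
boundary: total ω_arm = x = 0 and total ω_sun = x + y = 1  ⇒  y = 1, x = 0
row 2 ring = −(34/70)·1 = -17/35
totals (row 1 + row 2): sun 0 + 1 = 1, ring 0 + (-17/35) = -17/35, arm 0 + 0 = 0
asked cell (row2, sun) = 1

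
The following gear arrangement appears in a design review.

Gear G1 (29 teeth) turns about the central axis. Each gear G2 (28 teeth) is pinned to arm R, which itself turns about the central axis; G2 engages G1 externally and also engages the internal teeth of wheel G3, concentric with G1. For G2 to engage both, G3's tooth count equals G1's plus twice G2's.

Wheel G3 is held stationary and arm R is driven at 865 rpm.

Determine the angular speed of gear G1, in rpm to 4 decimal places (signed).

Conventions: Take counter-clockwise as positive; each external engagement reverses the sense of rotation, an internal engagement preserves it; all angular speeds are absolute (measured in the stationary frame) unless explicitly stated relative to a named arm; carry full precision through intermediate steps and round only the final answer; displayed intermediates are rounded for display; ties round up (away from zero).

class = planetary set [G3 = 29+2·28 = 85; Willis about the carrier]
normalise by the input: solve with ω_arm = 1, then scale by 865 rpm
ring teeth: 29 + 2·28 = 85
29(ω_sun−ω_arm) = −85(ω_ring−ω_arm),  ω_ring = 0, ω_arm = 1
ω_sun = 1 − (85/29)(0−1) = 114/29
scale: ω_sun = 114/29 × 865 rpm = +3400.3448 rpm

+3400.3448 rpm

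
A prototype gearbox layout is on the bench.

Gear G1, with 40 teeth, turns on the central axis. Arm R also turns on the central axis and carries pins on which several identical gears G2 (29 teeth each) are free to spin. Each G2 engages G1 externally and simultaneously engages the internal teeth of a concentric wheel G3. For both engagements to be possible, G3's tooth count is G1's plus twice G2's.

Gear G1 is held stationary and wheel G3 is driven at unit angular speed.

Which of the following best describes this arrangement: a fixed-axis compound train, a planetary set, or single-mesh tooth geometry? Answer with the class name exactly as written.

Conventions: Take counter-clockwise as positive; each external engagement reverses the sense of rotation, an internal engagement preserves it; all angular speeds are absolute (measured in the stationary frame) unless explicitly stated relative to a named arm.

planetary set

planetary set (40T centre, 29T on arm, 98T internal) — Willis relation
classification: planetary set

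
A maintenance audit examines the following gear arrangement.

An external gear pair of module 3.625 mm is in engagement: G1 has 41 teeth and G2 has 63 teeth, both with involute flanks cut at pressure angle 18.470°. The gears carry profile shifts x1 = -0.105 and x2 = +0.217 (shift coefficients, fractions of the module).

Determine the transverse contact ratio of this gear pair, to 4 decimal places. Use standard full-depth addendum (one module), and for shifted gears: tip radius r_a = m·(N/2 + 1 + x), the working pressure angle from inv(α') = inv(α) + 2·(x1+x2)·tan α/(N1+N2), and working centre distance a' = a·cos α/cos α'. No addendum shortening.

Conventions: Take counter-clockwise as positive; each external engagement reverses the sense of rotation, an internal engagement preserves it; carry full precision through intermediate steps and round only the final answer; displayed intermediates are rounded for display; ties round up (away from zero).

single-mesh involute tooth geometry (41T engaging 63T at module 3.625)
base radii: r_b1 = 70.484638, r_b2 = 108.305664
tip radii: r_a1 = 77.556875, r_a2 = 118.599125
inv(α') = inv(18.470°) + 2·(-0.105+0.217)·tan α/(41+63) = 0.01237030  ⇒  α' = 18.83180°
a' = a·cos α / cos α' = 188.5000·cos 18.470°/cos 18.83180° = 188.902186
action lengths: √(r_a1²−r_b1²) = 32.357142, √(r_a2²−r_b2²) = 48.328415
base pitch p_b = π·m·cos α = 10.801660
CR = (32.357142 + 48.328415 − 188.902186·sin 18.83180°)/10.801660 = 1.824685
contact ratio ≈ 1.8247

1.8247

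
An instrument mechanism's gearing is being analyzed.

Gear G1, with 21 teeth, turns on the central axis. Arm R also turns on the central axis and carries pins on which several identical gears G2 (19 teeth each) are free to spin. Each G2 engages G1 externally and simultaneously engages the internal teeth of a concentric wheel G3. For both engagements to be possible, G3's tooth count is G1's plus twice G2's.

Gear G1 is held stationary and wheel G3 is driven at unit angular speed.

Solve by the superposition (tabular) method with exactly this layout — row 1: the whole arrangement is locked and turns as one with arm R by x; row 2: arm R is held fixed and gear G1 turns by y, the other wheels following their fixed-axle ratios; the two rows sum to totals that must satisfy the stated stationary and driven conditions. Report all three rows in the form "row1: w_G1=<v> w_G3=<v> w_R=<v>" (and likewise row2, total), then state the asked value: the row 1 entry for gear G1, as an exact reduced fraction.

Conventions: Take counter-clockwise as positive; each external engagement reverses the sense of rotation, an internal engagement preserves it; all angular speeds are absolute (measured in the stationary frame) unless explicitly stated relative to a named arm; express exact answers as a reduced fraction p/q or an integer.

planetary set (21T centre, 19T on arm, 59T internal) — Willis relation
superposition row 1 [locked train]: every member turns x
superposition row 2 [arm held]: sun y, ring −(21/59)·y, arm 0
boundary: total ω_sun = x + y = 0 and total ω_ring = x − (21/59)·y = 1  ⇒  y = -59/80, x = 59/80
row 2 ring = −(21/59)·(-59/80) = 21/80
totals (row 1 + row 2): sun 59/80 + (-59/80) = 0, ring 59/80 + 21/80 = 1, arm 59/80 + 0 = 59/80
asked cell (row1, sun) = 59/80

row1: w_G1=59/80 w_G3=59/80 w_R=59/80
row2: w_G1=-59/80 w_G3=21/80 w_R=0
total: w_G1=0 w_G3=1 w_R=59/80
asked value: 59/80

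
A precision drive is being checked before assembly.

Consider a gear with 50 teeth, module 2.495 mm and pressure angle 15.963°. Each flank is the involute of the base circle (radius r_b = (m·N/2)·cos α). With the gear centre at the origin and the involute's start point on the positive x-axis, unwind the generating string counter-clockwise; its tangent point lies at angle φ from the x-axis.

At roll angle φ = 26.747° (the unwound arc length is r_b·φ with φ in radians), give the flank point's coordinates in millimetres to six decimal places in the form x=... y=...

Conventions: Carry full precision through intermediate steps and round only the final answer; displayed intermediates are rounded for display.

recognized (one wheel, involute flank): single-mesh tooth geometry, m = 2.495, N = 50
pitch radius r_p = m·N/2 = 2.495·50/2 = 62.375000
base radius r_b = r_p·cos α = 62.375000·cos 15.963° = 59.969788
roll angle φ = 26.747° = 0.46682322 rad
x = r_b·(cos φ + φ·sin φ) = 66.152499
y = r_b·(sin φ − φ·cos φ) = 1.989641

x=66.152499 y=1.989641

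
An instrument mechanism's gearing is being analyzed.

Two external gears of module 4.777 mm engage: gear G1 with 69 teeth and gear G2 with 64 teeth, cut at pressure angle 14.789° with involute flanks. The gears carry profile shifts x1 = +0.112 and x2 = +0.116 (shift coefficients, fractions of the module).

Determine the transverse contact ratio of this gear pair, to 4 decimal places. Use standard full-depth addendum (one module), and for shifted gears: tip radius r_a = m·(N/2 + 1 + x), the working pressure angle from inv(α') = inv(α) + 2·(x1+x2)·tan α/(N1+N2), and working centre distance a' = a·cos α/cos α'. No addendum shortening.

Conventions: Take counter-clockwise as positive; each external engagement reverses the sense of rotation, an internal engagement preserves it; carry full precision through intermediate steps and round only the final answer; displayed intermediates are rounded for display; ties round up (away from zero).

2.1233

topology: single-mesh involute geometry — m = 4.777, 69T/64T pair
base radii: r_b1 = 159.346858, r_b2 = 147.799985
tip radii: r_a1 = 170.118524, r_a2 = 158.195132
inv(α') = inv(14.789°) + 2·(+0.112+0.116)·tan α/(69+64) = 0.00679444  ⇒  α' = 15.49697°
a' = a·cos α / cos α' = 317.6705·cos 14.789°/cos 15.49697° = 318.734566
action lengths: √(r_a1²−r_b1²) = 59.572569, √(r_a2²−r_b2²) = 56.399152
base pitch p_b = π·m·cos α = 14.510230
CR = (59.572569 + 56.399152 − 318.734566·sin 15.49697°)/14.510230 = 2.123321
contact ratio ≈ 2.1233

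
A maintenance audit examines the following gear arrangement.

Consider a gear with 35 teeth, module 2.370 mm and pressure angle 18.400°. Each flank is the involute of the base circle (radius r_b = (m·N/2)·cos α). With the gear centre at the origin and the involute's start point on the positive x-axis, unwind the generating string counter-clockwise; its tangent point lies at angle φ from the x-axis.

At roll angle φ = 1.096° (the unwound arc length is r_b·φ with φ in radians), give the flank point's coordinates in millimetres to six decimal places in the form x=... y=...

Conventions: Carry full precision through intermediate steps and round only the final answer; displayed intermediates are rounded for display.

x=39.361832 y=0.000092

topology: single-mesh involute geometry — m = 2.370, N = 35
pitch radius r_p = m·N/2 = 2.370·35/2 = 41.475000
base radius r_b = r_p·cos α = 41.475000·cos 18.400° = 39.354633
roll angle φ = 1.096° = 0.01912881 rad
x = r_b·(cos φ + φ·sin φ) = 39.361832
y = r_b·(sin φ − φ·cos φ) = 0.000092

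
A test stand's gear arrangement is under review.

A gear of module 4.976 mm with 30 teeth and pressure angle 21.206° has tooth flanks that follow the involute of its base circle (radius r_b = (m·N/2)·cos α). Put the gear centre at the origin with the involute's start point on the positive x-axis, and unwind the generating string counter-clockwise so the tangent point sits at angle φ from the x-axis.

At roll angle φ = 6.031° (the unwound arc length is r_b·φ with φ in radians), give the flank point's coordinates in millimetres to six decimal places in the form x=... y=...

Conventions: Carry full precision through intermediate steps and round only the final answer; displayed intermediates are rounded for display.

class = single-mesh tooth geometry [base-circle involute, m = 4.976, 30T]
pitch radius r_p = m·N/2 = 4.976·30/2 = 74.640000
base radius r_b = r_p·cos α = 74.640000·cos 21.206° = 69.585822
roll angle φ = 6.031° = 0.10526081 rad
x = r_b·(cos φ + φ·sin φ) = 69.970254
y = r_b·(sin φ − φ·cos φ) = 0.027022

x=69.970254 y=0.027022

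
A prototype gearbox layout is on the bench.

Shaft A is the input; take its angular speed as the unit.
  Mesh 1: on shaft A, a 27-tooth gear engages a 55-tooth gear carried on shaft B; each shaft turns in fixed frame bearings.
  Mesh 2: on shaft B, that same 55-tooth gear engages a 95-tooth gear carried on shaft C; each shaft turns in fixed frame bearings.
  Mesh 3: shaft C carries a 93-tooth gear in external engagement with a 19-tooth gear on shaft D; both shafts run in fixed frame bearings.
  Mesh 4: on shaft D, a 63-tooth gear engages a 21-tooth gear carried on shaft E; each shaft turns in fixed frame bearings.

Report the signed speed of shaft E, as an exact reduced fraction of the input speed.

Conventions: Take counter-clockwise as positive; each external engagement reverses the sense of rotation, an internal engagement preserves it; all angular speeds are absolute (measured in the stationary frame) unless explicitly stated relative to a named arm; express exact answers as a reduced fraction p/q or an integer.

7533/1805

4-mesh fixed-axis compound train (all bearings frame-fixed)
mesh 1 [27T→55T]: |ω|/ω_in = 1×27/55 = 27/55, sense flips to −
mesh 2 [55T→95T]: |ω|/ω_in = (27/55)×55/95 = 27/95, sense flips to +
mesh 3 [93T→19T]: |ω|/ω_in = (27/95)×93/19 = 2511/1805, sense flips to −
mesh 4 [63T→21T]: |ω|/ω_in = (2511/1805)×63/21 = 7533/1805, sense flips to +
signed output speed (× input speed) = 7533/1805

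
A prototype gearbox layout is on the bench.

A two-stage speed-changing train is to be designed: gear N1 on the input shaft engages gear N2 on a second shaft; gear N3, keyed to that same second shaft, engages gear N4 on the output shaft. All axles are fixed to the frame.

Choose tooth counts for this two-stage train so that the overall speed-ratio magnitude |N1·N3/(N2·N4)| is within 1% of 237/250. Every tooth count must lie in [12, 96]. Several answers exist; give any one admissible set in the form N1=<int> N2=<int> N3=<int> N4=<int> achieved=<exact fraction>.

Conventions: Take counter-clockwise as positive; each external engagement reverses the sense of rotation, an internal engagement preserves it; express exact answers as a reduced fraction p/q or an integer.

design class (target 237/250): fixed-axis compound train
target = 237/250 in lowest terms: an exact hit needs N1·N3 = k·237 and N2·N4 = k·250 for one integer k, every count in [12, 96]; additionally prefer no 1:1 stage (N1 ≠ N2, N3 ≠ N4)
k = 1…3: no 1:1-free in-range split of k·237 and k·250 into factor pairs; take k = 4
k = 4: N1·N3 = 948 = 12·79, N2·N4 = 1000 = 20·50
achieved = 12·79/(20·50) = 237/250; |achieved − target| = 0 ≤ 237/25000 ✓

N1=12 N2=20 N3=79 N4=50 achieved=237/250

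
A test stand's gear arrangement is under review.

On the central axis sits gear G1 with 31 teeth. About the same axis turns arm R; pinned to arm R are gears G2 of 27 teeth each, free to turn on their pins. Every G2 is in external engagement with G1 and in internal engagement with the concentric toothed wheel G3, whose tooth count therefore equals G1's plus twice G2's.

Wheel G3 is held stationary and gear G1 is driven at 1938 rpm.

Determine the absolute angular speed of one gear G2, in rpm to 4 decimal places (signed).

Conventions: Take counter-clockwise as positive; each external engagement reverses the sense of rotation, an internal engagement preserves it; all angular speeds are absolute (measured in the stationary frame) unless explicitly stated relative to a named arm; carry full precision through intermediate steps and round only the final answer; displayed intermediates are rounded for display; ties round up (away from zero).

planetary set (31T centre, 27T on arm, 85T internal) — Willis relation
normalise by the input: solve with ω_sun = 1, then scale by 1938 rpm
ring teeth: 31 + 2·27 = 85
31(ω_sun−ω_arm) = −85(ω_ring−ω_arm),  ω_ring = 0, ω_sun = 1
31(1−ω_arm) = −85(0−ω_arm)  ⇒  116·ω_arm = 31  ⇒  ω_arm = 31/116
sun–planet mesh: 31·(1−31/116) = −27·(ω_p−ω_arm)  ⇒  ω_p−ω_arm = -2635/3132
ω_p = 31/116 − 2635/3132 = -31/54
scale: ω_p = -31/54 × 1938 rpm = -1112.5556 rpm

-1112.5556 rpm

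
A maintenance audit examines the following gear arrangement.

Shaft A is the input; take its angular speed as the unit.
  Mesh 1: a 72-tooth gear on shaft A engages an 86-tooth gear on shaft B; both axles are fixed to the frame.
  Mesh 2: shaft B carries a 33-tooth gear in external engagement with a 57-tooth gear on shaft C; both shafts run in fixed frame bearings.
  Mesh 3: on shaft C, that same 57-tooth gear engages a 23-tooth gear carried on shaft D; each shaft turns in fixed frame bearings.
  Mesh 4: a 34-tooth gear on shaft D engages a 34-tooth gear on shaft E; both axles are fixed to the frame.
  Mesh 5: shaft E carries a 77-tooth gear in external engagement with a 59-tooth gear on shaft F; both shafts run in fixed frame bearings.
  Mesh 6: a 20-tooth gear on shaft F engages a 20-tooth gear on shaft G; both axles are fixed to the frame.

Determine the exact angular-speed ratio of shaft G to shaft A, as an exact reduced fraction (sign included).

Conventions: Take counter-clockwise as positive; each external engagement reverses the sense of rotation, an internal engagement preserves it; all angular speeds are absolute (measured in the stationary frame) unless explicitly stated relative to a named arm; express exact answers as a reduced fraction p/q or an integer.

class = fixed-axis compound train [6 meshes; 6 ratios multiply, 6 sense flips]
mesh 1 [72T→86T]: running ratio 36/43, sense −
mesh 2 [33T→57T]: running ratio 396/817, sense +
mesh 3 [57T→23T]: running ratio 1188/989, sense −
mesh 4 [34T→34T]: running ratio 1188/989, sense +
mesh 5 [77T→59T]: running ratio 91476/58351, sense −
mesh 6 [20T→20T]: running ratio 91476/58351, sense +
ω_out/ω_in = 91476/58351

91476/58351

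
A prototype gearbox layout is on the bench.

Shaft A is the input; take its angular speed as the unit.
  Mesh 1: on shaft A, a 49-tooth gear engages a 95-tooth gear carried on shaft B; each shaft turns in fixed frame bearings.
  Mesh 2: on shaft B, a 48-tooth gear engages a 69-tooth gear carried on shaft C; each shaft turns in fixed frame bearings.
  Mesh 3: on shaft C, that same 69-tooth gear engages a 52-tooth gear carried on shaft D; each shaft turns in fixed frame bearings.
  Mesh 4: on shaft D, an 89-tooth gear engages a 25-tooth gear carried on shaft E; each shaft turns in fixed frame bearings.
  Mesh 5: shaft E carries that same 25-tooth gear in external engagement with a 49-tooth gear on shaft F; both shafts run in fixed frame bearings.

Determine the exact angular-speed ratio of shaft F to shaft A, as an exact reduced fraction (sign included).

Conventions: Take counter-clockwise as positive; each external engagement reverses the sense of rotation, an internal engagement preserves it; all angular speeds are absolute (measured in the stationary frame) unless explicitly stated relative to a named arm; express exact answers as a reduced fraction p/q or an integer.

-1068/1235

class = fixed-axis compound train [5 meshes; 5 ratios multiply, 5 sense flips]
mesh 1 [49T→95T]: running ratio 49/95, sense −
mesh 2 [48T→69T]: running ratio 784/2185, sense +
mesh 3 [69T→52T]: running ratio 588/1235, sense −
mesh 4 [89T→25T]: running ratio 52332/30875, sense +
mesh 5 [25T→49T]: running ratio 1068/1235, sense −
ω_out/ω_in = -1068/1235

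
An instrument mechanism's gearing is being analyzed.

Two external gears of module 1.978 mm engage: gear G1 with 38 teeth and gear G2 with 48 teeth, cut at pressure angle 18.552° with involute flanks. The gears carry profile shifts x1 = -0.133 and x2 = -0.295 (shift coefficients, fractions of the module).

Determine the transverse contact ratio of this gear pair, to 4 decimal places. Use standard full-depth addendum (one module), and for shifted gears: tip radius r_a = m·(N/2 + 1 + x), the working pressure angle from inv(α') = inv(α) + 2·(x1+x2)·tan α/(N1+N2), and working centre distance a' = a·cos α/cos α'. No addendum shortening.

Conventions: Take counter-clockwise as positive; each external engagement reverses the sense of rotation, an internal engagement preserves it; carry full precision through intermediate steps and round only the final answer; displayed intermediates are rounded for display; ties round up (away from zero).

1.9516

topology: single-mesh involute geometry — m = 1.978, 38T/48T pair
base radii: r_b1 = 35.629062, r_b2 = 45.005131
tip radii: r_a1 = 39.296926, r_a2 = 48.866490
inv(α') = inv(18.552°) + 2·(-0.133-0.295)·tan α/(38+48) = 0.00847088  ⇒  α' = 16.65307°
a' = a·cos α / cos α' = 85.0540·cos 18.552°/cos 16.65307° = 84.164247
action lengths: √(r_a1²−r_b1²) = 16.577645, √(r_a2²−r_b2²) = 19.038698
base pitch p_b = π·m·cos α = 5.891158
CR = (16.577645 + 19.038698 − 84.164247·sin 16.65307°)/5.891158 = 1.951552
contact ratio ≈ 1.9516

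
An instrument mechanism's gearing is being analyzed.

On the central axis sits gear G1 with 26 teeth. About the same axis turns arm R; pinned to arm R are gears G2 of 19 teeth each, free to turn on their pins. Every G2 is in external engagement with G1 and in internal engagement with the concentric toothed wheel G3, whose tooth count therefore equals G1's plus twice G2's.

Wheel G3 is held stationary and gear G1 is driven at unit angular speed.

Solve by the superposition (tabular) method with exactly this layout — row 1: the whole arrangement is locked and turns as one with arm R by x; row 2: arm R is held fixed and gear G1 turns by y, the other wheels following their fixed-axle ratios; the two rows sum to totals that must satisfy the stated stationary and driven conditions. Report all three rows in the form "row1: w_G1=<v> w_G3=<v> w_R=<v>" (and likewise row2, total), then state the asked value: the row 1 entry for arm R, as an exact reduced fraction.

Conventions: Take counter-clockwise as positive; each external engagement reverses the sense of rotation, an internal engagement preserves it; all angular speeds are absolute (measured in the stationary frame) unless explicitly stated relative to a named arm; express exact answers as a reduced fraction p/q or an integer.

topology: planetary set — G1 26T / G2 19T / G3 64T, arm = carrier (Willis)
superposition row 1 [locked train]: every member turns x
row 2: sun turns y, ring = −(26/64)·y, arm 0
boundary: total ω_ring = x − (26/64)·y = 0 and total ω_sun = x + y = 1  ⇒  y = 32/45, x = 13/45
row 2 ring = −(26/64)·32/45 = -13/45
totals (row 1 + row 2): sun 13/45 + 32/45 = 1, ring 13/45 + (-13/45) = 0, arm 13/45 + 0 = 13/45
asked cell (row1, arm) = 13/45

row1: w_G1=13/45 w_G3=13/45 w_R=13/45
row2: w_G1=32/45 w_G3=-13/45 w_R=0
total: w_G1=1 w_G3=0 w_R=13/45
asked value: 13/45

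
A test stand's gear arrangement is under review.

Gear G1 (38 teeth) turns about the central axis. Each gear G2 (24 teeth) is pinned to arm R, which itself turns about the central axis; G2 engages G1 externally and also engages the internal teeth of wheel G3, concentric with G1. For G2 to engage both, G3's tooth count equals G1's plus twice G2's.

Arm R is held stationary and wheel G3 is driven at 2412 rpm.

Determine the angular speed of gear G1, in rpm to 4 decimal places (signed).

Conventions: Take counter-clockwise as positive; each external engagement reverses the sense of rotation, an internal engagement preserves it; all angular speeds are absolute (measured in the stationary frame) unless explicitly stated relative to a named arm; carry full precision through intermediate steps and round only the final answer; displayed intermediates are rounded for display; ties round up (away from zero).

planetary set (38T centre, 24T on arm, 86T internal) — Willis relation
normalise by the input: solve with ω_ring = 1, then scale by 2412 rpm
ring teeth: 38 + 2·24 = 86
38(ω_sun−ω_arm) = −86(ω_ring−ω_arm),  ω_arm = 0, ω_ring = 1
ω_sun = 0 − (86/38)(1−0) = -43/19
scale: ω_sun = -43/19 × 2412 rpm = -5458.7368 rpm

-5458.7368 rpm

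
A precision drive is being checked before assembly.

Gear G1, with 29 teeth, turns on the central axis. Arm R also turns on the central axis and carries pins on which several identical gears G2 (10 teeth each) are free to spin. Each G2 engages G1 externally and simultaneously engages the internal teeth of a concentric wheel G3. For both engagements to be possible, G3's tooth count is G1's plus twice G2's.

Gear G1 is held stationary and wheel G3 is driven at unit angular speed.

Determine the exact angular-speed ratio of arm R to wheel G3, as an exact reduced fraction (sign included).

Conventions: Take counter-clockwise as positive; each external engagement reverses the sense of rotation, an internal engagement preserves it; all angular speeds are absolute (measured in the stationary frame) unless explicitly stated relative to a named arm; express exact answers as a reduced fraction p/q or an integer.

topology: planetary set — G1 29T / G2 10T / G3 49T, arm = carrier (Willis)
ring teeth: 29 + 2·10 = 49
29(ω_sun−ω_arm) = −49(ω_ring−ω_arm),  ω_sun = 0, ω_ring = 1
29(0−ω_arm) = −49(1−ω_arm)  ⇒  78·ω_arm = 49  ⇒  ω_arm = 49/78
ω_out/ω_in = 49/78

49/78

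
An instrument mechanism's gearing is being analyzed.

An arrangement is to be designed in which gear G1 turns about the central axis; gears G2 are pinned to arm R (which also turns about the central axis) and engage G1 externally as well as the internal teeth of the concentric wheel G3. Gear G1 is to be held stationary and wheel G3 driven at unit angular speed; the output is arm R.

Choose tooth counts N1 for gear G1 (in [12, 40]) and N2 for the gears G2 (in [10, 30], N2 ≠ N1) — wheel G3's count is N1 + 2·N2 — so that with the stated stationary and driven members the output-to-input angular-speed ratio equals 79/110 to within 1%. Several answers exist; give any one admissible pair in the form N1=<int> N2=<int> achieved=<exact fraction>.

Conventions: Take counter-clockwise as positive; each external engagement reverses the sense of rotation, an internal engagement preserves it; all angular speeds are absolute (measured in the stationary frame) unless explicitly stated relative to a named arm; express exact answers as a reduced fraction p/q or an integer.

topology: planetary set — design target 79/110, arm = carrier (Willis)
Willis with ω_sun = 0: ω_arm/ω_ring = N3/(N1+N3); set equal to 79/110  ⇒  N3/N1 = (79/110)/(1 − 79/110) = 79/31
N3 = N1 + 2·N2  ⇒  N2/N1 = (N3/N1 − 1)/2 = (79/31 − 1)/2 = 24/31
smallest multiple with N1 ≥ 12 and N2 ≥ 10: k = 1  ⇒  N1 = 1·31 = 31, N2 = 1·24 = 24 (N1 ≤ 40, N2 ≤ 30, N2 ≠ N1 ✓), N3 = 31 + 2·24 = 79
check: N3/(N1+N3) with N1 = 31, N3 = 79 gives 79/110; |achieved − target| = 0 ≤ 79/11000 ✓

N1=31 N2=24 achieved=79/110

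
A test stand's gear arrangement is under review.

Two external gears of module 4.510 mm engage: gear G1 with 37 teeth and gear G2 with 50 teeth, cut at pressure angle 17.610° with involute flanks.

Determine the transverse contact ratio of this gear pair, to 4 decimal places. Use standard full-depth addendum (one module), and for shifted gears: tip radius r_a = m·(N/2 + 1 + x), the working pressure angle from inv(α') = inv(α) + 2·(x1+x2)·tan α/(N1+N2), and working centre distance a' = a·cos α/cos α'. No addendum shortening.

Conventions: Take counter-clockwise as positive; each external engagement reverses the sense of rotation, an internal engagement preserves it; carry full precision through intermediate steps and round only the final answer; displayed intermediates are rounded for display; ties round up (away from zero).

1.8595

recognized (one external pair, fixed centres): single-mesh tooth geometry, m = 4.510, N1 = 37, N2 = 50
base radii: r_b1 = 79.525059, r_b2 = 107.466296
tip radii: r_a1 = 87.945000, r_a2 = 117.260000
no profile shift: α' = α, a' = a
action lengths: √(r_a1²−r_b1²) = 37.551139, √(r_a2²−r_b2²) = 46.913781
base pitch p_b = π·m·cos α = 13.504613
CR = (37.551139 + 46.913781 − 196.185000·sin 17.61000°)/13.504613 = 1.859501
contact ratio ≈ 1.8595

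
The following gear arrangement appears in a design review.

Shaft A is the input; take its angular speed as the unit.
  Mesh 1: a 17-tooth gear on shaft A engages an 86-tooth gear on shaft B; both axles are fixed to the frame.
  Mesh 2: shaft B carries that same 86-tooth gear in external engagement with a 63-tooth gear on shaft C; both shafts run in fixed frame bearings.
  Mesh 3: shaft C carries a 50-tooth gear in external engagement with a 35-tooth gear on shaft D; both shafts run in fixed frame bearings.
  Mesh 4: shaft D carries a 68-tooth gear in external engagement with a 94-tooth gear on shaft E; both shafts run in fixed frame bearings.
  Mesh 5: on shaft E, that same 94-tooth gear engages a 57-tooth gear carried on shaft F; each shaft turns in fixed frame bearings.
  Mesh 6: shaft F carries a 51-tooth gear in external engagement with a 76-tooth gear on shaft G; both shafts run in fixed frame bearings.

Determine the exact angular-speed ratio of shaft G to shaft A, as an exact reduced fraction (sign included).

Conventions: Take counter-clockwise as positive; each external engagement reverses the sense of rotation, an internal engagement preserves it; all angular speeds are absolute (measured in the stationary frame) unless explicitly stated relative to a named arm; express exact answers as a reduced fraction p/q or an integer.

class = fixed-axis compound train [6 meshes; 6 ratios multiply, 6 sense flips]
mesh 1 [17T→86T]: running ratio 17/86, sense −
mesh 2 [86T→63T]: running ratio 17/63, sense +
mesh 3 [50T→35T]: running ratio 170/441, sense −
mesh 4 [68T→94T]: running ratio 5780/20727, sense +
mesh 5 [94T→57T]: running ratio 11560/25137, sense −
mesh 6 [51T→76T]: running ratio 49130/159201, sense +
ω_out/ω_in = 49130/159201

49130/159201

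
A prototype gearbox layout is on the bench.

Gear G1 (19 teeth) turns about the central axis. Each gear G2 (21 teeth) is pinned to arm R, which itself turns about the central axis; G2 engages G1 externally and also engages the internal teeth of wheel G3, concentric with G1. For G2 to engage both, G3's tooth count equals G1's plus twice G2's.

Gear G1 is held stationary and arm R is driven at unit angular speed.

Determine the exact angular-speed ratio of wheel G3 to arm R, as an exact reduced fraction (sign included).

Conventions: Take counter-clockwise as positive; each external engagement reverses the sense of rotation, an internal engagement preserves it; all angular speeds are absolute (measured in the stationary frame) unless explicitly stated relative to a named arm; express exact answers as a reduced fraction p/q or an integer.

class = planetary set [G3 = 19+2·21 = 61; Willis about the carrier]
ring teeth: 19 + 2·21 = 61
19(ω_sun−ω_arm) = −61(ω_ring−ω_arm),  ω_sun = 0, ω_arm = 1
ω_ring = 1 − (19/61)(0−1) = 80/61
ω_out/ω_in = 80/61

80/61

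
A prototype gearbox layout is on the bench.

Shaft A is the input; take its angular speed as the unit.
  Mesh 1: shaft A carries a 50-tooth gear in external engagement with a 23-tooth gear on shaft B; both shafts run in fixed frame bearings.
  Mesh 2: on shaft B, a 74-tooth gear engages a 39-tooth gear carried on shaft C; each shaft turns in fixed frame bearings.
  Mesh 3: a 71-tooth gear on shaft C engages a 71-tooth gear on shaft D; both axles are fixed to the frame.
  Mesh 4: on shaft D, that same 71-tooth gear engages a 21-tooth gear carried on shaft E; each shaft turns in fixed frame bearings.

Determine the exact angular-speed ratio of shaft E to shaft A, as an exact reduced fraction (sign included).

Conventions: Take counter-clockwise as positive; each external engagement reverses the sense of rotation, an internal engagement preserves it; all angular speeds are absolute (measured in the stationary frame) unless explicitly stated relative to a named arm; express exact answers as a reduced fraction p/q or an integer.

class = fixed-axis compound train [4 meshes; 4 ratios multiply, 4 sense flips]
mesh 1 [50T→23T]: running ratio 50/23, sense −
mesh 2 [74T→39T]: running ratio 3700/897, sense +
mesh 3 [71T→71T]: running ratio 3700/897, sense −
mesh 4 [71T→21T]: running ratio 262700/18837, sense +
ω_out/ω_in = 262700/18837

262700/18837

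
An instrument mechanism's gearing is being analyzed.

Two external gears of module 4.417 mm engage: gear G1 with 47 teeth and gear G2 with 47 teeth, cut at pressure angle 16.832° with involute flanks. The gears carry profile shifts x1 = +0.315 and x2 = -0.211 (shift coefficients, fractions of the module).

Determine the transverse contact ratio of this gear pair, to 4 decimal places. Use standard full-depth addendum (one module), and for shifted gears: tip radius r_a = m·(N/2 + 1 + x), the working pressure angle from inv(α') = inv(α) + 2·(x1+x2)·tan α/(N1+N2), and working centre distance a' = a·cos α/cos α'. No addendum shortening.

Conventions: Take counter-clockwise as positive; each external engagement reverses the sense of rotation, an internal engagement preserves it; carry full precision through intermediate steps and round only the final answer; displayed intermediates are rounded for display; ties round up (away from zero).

1.8908

recognized (one external pair, fixed centres): single-mesh tooth geometry, m = 4.417, N1 = 47, N2 = 47
base radii: r_b1 = 99.352514, r_b2 = 99.352514
tip radii: r_a1 = 109.607855, r_a2 = 107.284513
inv(α') = inv(16.832°) + 2·(+0.315-0.211)·tan α/(47+47) = 0.00942292  ⇒  α' = 17.24046°
a' = a·cos α / cos α' = 207.5990·cos 16.832°/cos 17.24046° = 208.052998
action lengths: √(r_a1²−r_b1²) = 46.292115, √(r_a2²−r_b2²) = 40.485117
base pitch p_b = π·m·cos α = 13.281920
CR = (46.292115 + 40.485117 − 208.052998·sin 17.24046°)/13.281920 = 1.890836
contact ratio ≈ 1.8908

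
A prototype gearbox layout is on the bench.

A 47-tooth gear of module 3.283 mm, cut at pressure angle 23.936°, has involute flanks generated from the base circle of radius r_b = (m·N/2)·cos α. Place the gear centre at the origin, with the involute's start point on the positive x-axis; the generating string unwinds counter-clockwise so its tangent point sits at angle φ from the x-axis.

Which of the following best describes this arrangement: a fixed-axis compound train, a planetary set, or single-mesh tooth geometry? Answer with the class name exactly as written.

topology: single-mesh involute geometry — m = 3.283, N = 47
classification: single-mesh tooth geometry

single-mesh tooth geometry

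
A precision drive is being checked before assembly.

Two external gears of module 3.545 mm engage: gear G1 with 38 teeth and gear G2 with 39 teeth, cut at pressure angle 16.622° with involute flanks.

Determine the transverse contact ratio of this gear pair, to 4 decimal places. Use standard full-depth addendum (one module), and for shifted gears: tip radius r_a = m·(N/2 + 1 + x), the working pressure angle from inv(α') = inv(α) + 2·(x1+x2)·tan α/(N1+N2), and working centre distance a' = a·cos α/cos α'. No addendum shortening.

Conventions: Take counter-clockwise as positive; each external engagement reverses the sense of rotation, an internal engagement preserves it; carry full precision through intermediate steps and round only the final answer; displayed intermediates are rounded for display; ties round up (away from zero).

1.8931

topology: single-mesh involute geometry — m = 3.545, 38T/39T pair
base radii: r_b1 = 64.540424, r_b2 = 66.238856
tip radii: r_a1 = 70.900000, r_a2 = 72.672500
no profile shift: α' = α, a' = a
action lengths: √(r_a1²−r_b1²) = 29.348658, √(r_a2²−r_b2²) = 29.894920
base pitch p_b = π·m·cos α = 10.671564
CR = (29.348658 + 29.894920 − 136.482500·sin 16.62200°)/10.671564 = 1.893059
contact ratio ≈ 1.8931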